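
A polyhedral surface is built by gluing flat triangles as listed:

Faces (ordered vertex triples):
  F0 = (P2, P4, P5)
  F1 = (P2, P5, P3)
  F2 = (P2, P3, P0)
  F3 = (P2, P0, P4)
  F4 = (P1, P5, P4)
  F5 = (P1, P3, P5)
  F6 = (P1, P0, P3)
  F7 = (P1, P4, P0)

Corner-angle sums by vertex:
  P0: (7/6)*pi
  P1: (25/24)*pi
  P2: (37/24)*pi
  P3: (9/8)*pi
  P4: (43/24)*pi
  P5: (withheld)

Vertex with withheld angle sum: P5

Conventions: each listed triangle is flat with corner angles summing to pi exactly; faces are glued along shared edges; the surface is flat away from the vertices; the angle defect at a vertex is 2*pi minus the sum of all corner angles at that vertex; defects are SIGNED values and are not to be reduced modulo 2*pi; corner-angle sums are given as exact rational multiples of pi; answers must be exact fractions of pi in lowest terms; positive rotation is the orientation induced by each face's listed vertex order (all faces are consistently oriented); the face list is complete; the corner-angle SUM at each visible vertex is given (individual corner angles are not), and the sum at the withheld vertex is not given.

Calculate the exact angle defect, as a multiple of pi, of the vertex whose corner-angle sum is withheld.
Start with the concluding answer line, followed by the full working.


Answer: defect(P5) = (2/3)*pi

V = 6, E = 12, F = 8; chi = V - E + F = 2
Gauss-Bonnet: total defect = 2*pi*chi = 4*pi; visible defects sum to (10/3)*pi


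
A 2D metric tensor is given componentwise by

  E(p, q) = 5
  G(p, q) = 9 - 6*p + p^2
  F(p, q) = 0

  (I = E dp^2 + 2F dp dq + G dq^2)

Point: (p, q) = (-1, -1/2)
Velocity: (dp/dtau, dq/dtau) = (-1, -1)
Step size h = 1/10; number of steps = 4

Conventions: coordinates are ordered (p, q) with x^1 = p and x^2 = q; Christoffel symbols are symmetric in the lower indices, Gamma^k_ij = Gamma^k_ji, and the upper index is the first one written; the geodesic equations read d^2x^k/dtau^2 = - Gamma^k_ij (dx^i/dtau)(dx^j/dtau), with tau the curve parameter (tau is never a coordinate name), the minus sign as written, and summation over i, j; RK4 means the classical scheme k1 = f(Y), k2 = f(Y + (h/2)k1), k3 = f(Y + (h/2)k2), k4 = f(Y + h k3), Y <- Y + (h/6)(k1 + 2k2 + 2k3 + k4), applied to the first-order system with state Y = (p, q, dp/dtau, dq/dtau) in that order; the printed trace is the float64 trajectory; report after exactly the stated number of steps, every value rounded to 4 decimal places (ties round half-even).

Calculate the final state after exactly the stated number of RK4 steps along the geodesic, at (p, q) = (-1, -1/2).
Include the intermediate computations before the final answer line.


f(Y) = (dp/dtau, dq/dtau, -Gamma^p_ij Y'^i Y'^j, -Gamma^q_ij Y'^i Y'^j) with the Gammas evaluated at the stage position; h = 0.100000; intermediate values shown to 6 dp
step 0: p = -1.0000, q = -0.5000, dp/dtau = -1.0000, dq/dtau = -1.0000
step 1:
  k1: at (p, q) = (-1.000000, -0.500000), (dp/dtau, dq/dtau) = (-1.000000, -1.000000); Gamma_ppp = 0.000000, Gamma_ppq = 0.000000, Gamma_pqq = 0.800000, Gamma_qpp = 0.000000, Gamma_qpq = -0.250000, Gamma_qqq = 0.000000; k1 = (-1.000000, -1.000000, -0.800000, 0.500000)
  k2: at (p, q) = (-1.050000, -0.550000), (dp/dtau, dq/dtau) = (-1.040000, -0.975000); Gamma_ppp = 0.000000, Gamma_ppq = 0.000000, Gamma_pqq = 0.810000, Gamma_qpp = 0.000000, Gamma_qpq = -0.246914, Gamma_qqq = 0.000000; k2 = (-1.040000, -0.975000, -0.770006, 0.500741)
  k3: at (p, q) = (-1.052000, -0.548750), (dp/dtau, dq/dtau) = (-1.038500, -0.974963); Gamma_ppp = 0.000000, Gamma_ppq = 0.000000, Gamma_pqq = 0.810400, Gamma_qpp = 0.000000, Gamma_qpq = -0.246792, Gamma_qqq = 0.000000; k3 = (-1.038500, -0.974963, -0.770328, 0.499753)
  k4: at (p, q) = (-1.103850, -0.597496), (dp/dtau, dq/dtau) = (-1.077033, -0.950025); Gamma_ppp = 0.000000, Gamma_ppq = 0.000000, Gamma_pqq = 0.820770, Gamma_qpp = 0.000000, Gamma_qpq = -0.243674, Gamma_qqq = 0.000000; k4 = (-1.077033, -0.950025, -0.740783, 0.498657)
  Y <- Y + (h/6)(k1 + 2k2 + 2k3 + k4): p = -1.1039, q = -0.5975, dp/dtau = -1.0770, dq/dtau = -0.9500
step 2:
  k1: at (p, q) = (-1.103901, -0.597499), (dp/dtau, dq/dtau) = (-1.077024, -0.950006); Gamma_ppp = 0.000000, Gamma_ppq = 0.000000, Gamma_pqq = 0.820780, Gamma_qpp = 0.000000, Gamma_qpq = -0.243671, Gamma_qqq = 0.000000; k1 = (-1.077024, -0.950006, -0.740763, 0.498638)
  k2: at (p, q) = (-1.157752, -0.644999), (dp/dtau, dq/dtau) = (-1.114062, -0.925074); Gamma_ppp = 0.000000, Gamma_ppq = 0.000000, Gamma_pqq = 0.831550, Gamma_qpp = 0.000000, Gamma_qpq = -0.240515, Gamma_qqq = 0.000000; k2 = (-1.114062, -0.925074, -0.711609, 0.495744)
  k3: at (p, q) = (-1.159604, -0.643753), (dp/dtau, dq/dtau) = (-1.112605, -0.925219); Gamma_ppp = 0.000000, Gamma_ppq = 0.000000, Gamma_pqq = 0.831921, Gamma_qpp = 0.000000, Gamma_qpq = -0.240408, Gamma_qqq = 0.000000; k3 = (-1.112605, -0.925219, -0.712149, 0.494952)
  k4: at (p, q) = (-1.215161, -0.690021), (dp/dtau, dq/dtau) = (-1.148239, -0.900511); Gamma_ppp = 0.000000, Gamma_ppq = 0.000000, Gamma_pqq = 0.843032, Gamma_qpp = 0.000000, Gamma_qpq = -0.237239, Gamma_qqq = 0.000000; k4 = (-1.148239, -0.900511, -0.683631, 0.490611)
  Y <- Y + (h/6)(k1 + 2k2 + 2k3 + k4): p = -1.2152, q = -0.6900, dp/dtau = -1.1482, dq/dtau = -0.9005
step 3:
  k1: at (p, q) = (-1.215211, -0.690018), (dp/dtau, dq/dtau) = (-1.148223, -0.900495); Gamma_ppp = 0.000000, Gamma_ppq = 0.000000, Gamma_pqq = 0.843042, Gamma_qpp = 0.000000, Gamma_qpq = -0.237236, Gamma_qqq = 0.000000; k1 = (-1.148223, -0.900495, -0.683616, 0.490590)
  k2: at (p, q) = (-1.272622, -0.735042), (dp/dtau, dq/dtau) = (-1.182404, -0.875966); Gamma_ppp = 0.000000, Gamma_ppq = 0.000000, Gamma_pqq = 0.854524, Gamma_qpp = 0.000000, Gamma_qpq = -0.234048, Gamma_qqq = 0.000000; k2 = (-1.182404, -0.875966, -0.655690, 0.484829)
  k3: at (p, q) = (-1.274331, -0.733816), (dp/dtau, dq/dtau) = (-1.181007, -0.876254); Gamma_ppp = 0.000000, Gamma_ppq = 0.000000, Gamma_pqq = 0.854866, Gamma_qpp = 0.000000, Gamma_qpq = -0.233955, Gamma_qqq = 0.000000; k3 = (-1.181007, -0.876254, -0.656384, 0.484222)
  k4: at (p, q) = (-1.333311, -0.777643), (dp/dtau, dq/dtau) = (-1.213861, -0.852073); Gamma_ppp = 0.000000, Gamma_ppq = 0.000000, Gamma_pqq = 0.866662, Gamma_qpp = 0.000000, Gamma_qpq = -0.230770, Gamma_qqq = 0.000000; k4 = (-1.213861, -0.852073, -0.629221, 0.477371)
  Y <- Y + (h/6)(k1 + 2k2 + 2k3 + k4): p = -1.3334, q = -0.7776, dp/dtau = -1.2138, dq/dtau = -0.8521
step 4:
  k1: at (p, q) = (-1.333359, -0.777634), (dp/dtau, dq/dtau) = (-1.213839, -0.852061); Gamma_ppp = 0.000000, Gamma_ppq = 0.000000, Gamma_pqq = 0.866672, Gamma_qpp = 0.000000, Gamma_qpq = -0.230768, Gamma_qqq = 0.000000; k1 = (-1.213839, -0.852061, -0.629210, 0.477350)
  k2: at (p, q) = (-1.394051, -0.820237), (dp/dtau, dq/dtau) = (-1.245300, -0.828193); Gamma_ppp = 0.000000, Gamma_ppq = 0.000000, Gamma_pqq = 0.878810, Gamma_qpp = 0.000000, Gamma_qpq = -0.227580, Gamma_qqq = 0.000000; k2 = (-1.245300, -0.828193, -0.602780, 0.469430)
  k3: at (p, q) = (-1.395624, -0.819044), (dp/dtau, dq/dtau) = (-1.243978, -0.828589); Gamma_ppp = 0.000000, Gamma_ppq = 0.000000, Gamma_pqq = 0.879125, Gamma_qpp = 0.000000, Gamma_qpq = -0.227499, Gamma_qqq = 0.000000; k3 = (-1.243978, -0.828589, -0.603572, 0.468988)
  k4: at (p, q) = (-1.457757, -0.860493), (dp/dtau, dq/dtau) = (-1.274196, -0.805162); Gamma_ppp = 0.000000, Gamma_ppq = 0.000000, Gamma_pqq = 0.891551, Gamma_qpp = 0.000000, Gamma_qpq = -0.224328, Gamma_qqq = 0.000000; k4 = (-1.274196, -0.805162, -0.577980, 0.460292)
  Y <- Y + (h/6)(k1 + 2k2 + 2k3 + k4): p = -1.4578, q = -0.8605, dp/dtau = -1.2742, dq/dtau = -0.8052

Answer: p = -1.4578, q = -0.8605, dp/dtau = -1.2742, dq/dtau = -0.8052


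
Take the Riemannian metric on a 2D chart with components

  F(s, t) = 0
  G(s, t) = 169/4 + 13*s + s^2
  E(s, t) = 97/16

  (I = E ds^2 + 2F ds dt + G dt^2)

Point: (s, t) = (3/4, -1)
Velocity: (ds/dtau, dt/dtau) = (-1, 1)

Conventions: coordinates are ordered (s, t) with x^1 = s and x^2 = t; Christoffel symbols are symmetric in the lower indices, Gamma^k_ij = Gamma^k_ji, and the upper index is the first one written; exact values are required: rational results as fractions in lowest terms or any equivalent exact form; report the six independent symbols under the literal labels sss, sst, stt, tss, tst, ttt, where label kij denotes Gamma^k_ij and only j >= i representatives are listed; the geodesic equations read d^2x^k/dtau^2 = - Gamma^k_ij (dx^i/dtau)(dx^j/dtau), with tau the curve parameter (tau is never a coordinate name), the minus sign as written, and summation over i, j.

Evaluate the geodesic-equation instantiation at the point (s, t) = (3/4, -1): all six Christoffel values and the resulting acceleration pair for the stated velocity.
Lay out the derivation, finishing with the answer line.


E = 97/16, F = 0, G = 841/16 at the point
E_s = 0, E_t = 0, F_s = 0, F_t = 0, G_s = 29/2, G_t = 0
EG - F^2 = 81577/256;  g^inv = (256/81577) * [[841/16, 0], [0, 97/16]]
first-kind symbols [ij,l] = (1/2)(d_i g_jl + d_j g_il - d_l g_ij): [ss,s] = E_s/2 = 0, [ss,t] = F_s - E_t/2 = 0, [st,s] = E_t/2 = 0, [st,t] = G_s/2 = 29/4, [tt,s] = F_t - G_s/2 = -29/4, [tt,t] = G_t/2 = 0
Gamma^s_ij = (G*[ij,s] - F*[ij,t])/(EG - F^2), Gamma^t_ij = (E*[ij,t] - F*[ij,s])/(EG - F^2)
Gamma_sss = 0, Gamma_sst = 0, Gamma_stt = -116/97, Gamma_tss = 0, Gamma_tst = 4/29, Gamma_ttt = 0
d^2s/dtau^2 = -(Gamma_sss*(-1)^2 + 2*Gamma_sst*(-1)*(1) + Gamma_stt*(1)^2) = 116/97
d^2t/dtau^2 = -(Gamma_tss*(-1)^2 + 2*Gamma_tst*(-1)*(1) + Gamma_ttt*(1)^2) = 8/29

Answer: Gamma_sss = 0, Gamma_sst = 0, Gamma_stt = -116/97, Gamma_tss = 0, Gamma_tst = 4/29, Gamma_ttt = 0; accelerations (d^2s/dtau^2, d^2t/dtau^2) = (116/97, 8/29)


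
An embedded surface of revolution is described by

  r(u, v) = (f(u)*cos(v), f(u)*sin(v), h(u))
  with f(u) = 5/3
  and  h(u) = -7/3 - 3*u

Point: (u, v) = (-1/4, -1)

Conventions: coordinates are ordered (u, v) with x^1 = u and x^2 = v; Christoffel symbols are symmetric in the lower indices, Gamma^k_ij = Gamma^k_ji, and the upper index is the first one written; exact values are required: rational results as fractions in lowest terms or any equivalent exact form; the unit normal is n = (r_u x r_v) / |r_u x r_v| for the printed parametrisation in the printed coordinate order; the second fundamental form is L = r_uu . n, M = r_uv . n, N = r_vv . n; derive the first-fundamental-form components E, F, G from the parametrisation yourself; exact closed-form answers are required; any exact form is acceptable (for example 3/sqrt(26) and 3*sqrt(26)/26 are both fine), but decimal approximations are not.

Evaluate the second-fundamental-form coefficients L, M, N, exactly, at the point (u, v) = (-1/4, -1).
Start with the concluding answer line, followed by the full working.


Answer: L = 0, M = 0, N = -5/3

f = 5/3, f' = 0, f'' = 0, h' = -3, h'' = 0
E = 9, F = 0, G = 25/9; answer radicand W^2 = 9
unnormalised second-form numerators: l = 0, m = 0, n = -5; L = l/sqrt(9), and similarly M = m/sqrt(W^2), N = n/sqrt(W^2)


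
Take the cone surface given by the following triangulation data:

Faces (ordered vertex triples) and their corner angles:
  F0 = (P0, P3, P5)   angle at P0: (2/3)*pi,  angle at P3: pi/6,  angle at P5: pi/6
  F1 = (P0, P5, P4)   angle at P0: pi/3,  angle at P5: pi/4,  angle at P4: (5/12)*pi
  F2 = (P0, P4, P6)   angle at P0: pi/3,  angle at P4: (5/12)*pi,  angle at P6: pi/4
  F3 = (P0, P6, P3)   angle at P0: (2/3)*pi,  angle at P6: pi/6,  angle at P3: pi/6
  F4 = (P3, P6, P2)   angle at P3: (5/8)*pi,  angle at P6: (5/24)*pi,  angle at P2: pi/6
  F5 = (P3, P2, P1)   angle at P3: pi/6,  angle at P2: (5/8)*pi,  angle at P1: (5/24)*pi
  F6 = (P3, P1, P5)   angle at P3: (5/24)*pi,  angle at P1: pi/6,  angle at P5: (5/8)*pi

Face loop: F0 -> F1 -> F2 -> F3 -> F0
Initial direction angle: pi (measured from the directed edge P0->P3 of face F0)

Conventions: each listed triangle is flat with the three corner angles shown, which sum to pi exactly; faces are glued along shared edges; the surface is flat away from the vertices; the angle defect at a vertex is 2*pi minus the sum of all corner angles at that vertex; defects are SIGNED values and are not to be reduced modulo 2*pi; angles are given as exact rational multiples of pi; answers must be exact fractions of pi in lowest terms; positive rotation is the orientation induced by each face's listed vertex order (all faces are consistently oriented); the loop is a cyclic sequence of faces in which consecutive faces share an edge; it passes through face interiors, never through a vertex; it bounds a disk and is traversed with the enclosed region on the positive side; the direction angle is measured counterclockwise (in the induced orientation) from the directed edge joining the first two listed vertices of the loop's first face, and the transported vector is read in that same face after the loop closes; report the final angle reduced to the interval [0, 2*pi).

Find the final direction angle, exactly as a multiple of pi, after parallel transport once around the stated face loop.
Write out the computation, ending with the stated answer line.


enclosed vertex P0: corner angles sum to 2*pi, defect = 2*pi - 2*pi = 0
the rotation equals the total enclosed defect, so the final angle is initial + defects (mod 2*pi)
final angle = pi + 0 = pi (mod 2*pi)

Answer: final direction angle = pi


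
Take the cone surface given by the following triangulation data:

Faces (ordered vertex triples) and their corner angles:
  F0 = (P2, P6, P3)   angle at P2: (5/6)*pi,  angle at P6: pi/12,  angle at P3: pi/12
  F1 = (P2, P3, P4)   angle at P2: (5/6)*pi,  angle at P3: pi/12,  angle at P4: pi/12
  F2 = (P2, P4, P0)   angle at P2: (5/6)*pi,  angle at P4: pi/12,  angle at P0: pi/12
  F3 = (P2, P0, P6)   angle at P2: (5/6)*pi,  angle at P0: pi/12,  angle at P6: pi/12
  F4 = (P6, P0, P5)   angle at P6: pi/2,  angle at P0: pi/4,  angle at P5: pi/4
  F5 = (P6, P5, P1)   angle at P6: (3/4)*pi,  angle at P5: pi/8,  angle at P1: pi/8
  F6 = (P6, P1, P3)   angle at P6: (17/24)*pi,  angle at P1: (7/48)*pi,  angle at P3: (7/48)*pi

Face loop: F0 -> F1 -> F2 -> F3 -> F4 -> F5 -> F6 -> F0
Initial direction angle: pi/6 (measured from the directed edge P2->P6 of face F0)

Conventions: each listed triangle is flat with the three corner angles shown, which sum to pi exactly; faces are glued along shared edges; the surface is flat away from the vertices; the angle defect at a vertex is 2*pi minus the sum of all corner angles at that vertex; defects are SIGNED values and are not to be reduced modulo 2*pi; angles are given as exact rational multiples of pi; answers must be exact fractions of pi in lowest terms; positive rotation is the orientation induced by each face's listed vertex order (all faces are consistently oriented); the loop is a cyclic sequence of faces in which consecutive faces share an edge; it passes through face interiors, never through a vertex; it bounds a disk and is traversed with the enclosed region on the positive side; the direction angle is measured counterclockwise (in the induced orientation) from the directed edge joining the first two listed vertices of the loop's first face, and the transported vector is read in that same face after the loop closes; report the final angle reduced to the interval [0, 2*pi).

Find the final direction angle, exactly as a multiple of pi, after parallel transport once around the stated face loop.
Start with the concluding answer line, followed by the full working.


Answer: final direction angle = (17/24)*pi

enclosed vertex P2: corner angles sum to (10/3)*pi, defect = 2*pi - (10/3)*pi = (-4/3)*pi
enclosed vertex P6: corner angles sum to (17/8)*pi, defect = 2*pi - (17/8)*pi = -pi/8
final direction = starting direction + enclosed defect total, reduced mod 2*pi (induced orientation)
final angle = pi/6 - (35/24)*pi = (17/24)*pi (mod 2*pi)


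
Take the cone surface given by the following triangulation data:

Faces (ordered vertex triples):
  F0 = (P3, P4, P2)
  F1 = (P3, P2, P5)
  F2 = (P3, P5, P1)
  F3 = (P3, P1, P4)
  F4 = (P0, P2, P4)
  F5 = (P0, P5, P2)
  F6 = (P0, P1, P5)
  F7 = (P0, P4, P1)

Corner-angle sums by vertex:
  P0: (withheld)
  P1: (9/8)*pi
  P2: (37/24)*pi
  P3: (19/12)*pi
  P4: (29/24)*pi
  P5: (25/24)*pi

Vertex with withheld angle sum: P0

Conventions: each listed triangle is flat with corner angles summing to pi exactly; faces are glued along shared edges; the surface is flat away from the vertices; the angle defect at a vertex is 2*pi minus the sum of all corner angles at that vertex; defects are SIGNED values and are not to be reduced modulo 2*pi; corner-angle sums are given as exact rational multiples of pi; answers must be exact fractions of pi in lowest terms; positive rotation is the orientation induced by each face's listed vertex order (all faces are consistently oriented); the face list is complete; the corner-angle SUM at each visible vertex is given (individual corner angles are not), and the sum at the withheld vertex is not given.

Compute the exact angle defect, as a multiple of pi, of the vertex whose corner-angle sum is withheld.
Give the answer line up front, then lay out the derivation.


Answer: defect(P0) = pi/2

V = 6, E = 12, F = 8; chi = V - E + F = 2
Gauss-Bonnet: total defect = 2*pi*chi = 4*pi; visible defects sum to (7/2)*pi


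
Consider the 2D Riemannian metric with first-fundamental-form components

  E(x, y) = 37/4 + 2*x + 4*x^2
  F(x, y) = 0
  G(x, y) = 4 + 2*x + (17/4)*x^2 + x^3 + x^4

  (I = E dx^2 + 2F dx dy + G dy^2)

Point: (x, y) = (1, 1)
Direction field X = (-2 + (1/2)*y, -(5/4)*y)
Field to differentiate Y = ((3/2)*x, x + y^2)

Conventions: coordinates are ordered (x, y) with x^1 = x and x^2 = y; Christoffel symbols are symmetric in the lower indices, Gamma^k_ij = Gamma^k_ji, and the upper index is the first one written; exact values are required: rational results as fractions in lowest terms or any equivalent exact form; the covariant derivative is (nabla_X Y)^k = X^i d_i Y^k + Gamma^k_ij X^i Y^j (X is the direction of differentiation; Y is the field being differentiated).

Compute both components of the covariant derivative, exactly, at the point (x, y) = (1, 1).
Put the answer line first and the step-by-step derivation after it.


Answer: (nabla_X Y)^x = -379/244, (nabla_X Y)^y = -419/56

E = 61/4, F = 0, G = 49/4 at the point
E_x = 10, E_y = 0, F_x = 0, F_y = 0, G_x = 35/2, G_y = 0
EG - F^2 = 2989/16;  g^inv = (16/2989) * [[49/4, 0], [0, 61/4]]
first-kind symbols [ij,l] = (1/2)(d_i g_jl + d_j g_il - d_l g_ij): [xx,x] = E_x/2 = 5, [xx,y] = F_x - E_y/2 = 0, [xy,x] = E_y/2 = 0, [xy,y] = G_x/2 = 35/4, [yy,x] = F_y - G_x/2 = -35/4, [yy,y] = G_y/2 = 0
Gamma^x_ij = (G*[ij,x] - F*[ij,y])/(EG - F^2), Gamma^y_ij = (E*[ij,y] - F*[ij,x])/(EG - F^2)
Gamma_xxx = 20/61, Gamma_xxy = 0, Gamma_xyy = -35/61, Gamma_yxx = 0, Gamma_yxy = 5/7, Gamma_yyy = 0
X = (-3/2, -5/4), Y = (3/2, 2) at the point


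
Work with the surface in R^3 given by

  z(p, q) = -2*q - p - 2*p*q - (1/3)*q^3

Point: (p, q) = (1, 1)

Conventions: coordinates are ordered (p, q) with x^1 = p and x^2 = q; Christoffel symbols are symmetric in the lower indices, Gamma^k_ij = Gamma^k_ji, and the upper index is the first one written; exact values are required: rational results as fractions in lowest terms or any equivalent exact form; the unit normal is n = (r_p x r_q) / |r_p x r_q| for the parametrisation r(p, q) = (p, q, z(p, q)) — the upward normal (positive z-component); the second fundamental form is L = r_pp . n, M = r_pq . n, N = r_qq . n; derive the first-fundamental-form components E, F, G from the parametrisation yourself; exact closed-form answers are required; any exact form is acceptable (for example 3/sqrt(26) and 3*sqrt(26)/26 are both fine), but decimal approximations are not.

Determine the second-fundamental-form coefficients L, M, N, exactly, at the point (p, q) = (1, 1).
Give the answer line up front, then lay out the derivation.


Answer: L = 0, M = -2*sqrt(35)/35, N = -2*sqrt(35)/35

z_p = -3, z_q = -5, z_pp = 0, z_pq = -2, z_qq = -2
E = 10, F = 15, G = 26; answer radicand W^2 = 35
unnormalised second-form numerators: l = 0, m = -2, n = -2; L = l/sqrt(35), and similarly M = m/sqrt(W^2), N = n/sqrt(W^2)


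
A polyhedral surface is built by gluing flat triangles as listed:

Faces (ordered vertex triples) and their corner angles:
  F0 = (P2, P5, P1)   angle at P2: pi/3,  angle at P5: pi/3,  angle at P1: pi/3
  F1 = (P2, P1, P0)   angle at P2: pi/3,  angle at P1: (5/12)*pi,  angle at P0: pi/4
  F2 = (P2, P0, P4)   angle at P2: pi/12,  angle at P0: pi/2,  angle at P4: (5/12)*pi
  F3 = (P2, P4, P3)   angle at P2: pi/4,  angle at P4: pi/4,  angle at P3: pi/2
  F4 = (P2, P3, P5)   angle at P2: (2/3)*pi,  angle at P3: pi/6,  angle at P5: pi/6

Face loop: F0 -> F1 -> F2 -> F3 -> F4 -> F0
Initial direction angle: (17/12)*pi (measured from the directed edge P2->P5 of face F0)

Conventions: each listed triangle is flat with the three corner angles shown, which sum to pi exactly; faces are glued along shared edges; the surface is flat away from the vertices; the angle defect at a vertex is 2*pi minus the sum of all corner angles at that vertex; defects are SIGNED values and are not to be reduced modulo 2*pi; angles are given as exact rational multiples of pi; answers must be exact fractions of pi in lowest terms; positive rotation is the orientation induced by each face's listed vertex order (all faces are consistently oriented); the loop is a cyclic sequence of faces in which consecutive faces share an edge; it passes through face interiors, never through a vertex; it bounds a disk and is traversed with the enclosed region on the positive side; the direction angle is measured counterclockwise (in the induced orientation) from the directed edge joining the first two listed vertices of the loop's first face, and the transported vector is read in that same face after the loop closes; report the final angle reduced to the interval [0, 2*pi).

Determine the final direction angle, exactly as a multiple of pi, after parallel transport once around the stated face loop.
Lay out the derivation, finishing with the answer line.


enclosed vertex P2: corner angles sum to (5/3)*pi, defect = 2*pi - (5/3)*pi = pi/3
the rotation equals the total enclosed defect, so the final angle is initial + defects (mod 2*pi)
final angle = (17/12)*pi + pi/3 = (7/4)*pi (mod 2*pi)

Answer: final direction angle = (7/4)*pi


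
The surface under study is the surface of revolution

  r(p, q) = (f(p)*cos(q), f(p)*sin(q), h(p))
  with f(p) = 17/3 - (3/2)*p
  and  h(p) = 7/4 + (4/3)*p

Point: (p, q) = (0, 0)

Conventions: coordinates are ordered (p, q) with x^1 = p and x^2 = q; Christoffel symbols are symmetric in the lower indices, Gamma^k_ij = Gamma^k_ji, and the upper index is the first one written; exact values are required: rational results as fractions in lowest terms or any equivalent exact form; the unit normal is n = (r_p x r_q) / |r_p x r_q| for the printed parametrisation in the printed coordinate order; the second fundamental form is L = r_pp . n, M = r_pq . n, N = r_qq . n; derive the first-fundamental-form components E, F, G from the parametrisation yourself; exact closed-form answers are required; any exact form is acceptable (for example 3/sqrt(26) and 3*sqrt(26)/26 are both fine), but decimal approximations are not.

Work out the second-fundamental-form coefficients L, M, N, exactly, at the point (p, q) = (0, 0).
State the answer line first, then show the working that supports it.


Answer: L = 0, M = 0, N = 136*sqrt(145)/435

f = 17/3, f' = -3/2, f'' = 0, h' = 4/3, h'' = 0
E = 145/36, F = 0, G = 289/9; answer radicand W^2 = 145/36
unnormalised second-form numerators: l = 0, m = 0, n = 68/9; L = l/sqrt(145/36), and similarly M = m/sqrt(W^2), N = n/sqrt(W^2)


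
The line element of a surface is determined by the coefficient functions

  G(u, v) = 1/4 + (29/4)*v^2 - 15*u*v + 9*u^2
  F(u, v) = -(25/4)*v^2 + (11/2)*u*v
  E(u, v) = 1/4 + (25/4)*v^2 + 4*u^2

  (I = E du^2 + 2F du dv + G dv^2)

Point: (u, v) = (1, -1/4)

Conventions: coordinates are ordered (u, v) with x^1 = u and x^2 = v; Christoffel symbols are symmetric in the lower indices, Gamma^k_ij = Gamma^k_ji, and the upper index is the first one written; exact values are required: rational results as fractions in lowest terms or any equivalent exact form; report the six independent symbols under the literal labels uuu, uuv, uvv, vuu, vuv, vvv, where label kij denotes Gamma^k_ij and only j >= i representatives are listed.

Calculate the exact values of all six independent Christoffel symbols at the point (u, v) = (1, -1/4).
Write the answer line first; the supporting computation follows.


Answer: Gamma_uuu = 55443/60737, Gamma_uuv = -1863/60737, Gamma_uvv = -47833/60737, Gamma_vuu = 8123/60737, Gamma_vuv = 48853/60737, Gamma_vvv = -48321/60737

E = 297/64, F = -113/64, G = 861/64 at the point
E_u = 8, E_v = -25/8, F_u = -11/8, F_v = 69/8, G_u = 87/4, G_v = -149/8
EG - F^2 = 60737/1024;  g^inv = (1024/60737) * [[861/64, 113/64], [113/64, 297/64]]
first-kind symbols [ij,l] = (1/2)(d_i g_jl + d_j g_il - d_l g_ij): [uu,u] = E_u/2 = 4, [uu,v] = F_u - E_v/2 = 3/16, [uv,u] = E_v/2 = -25/16, [uv,v] = G_u/2 = 87/8, [vv,u] = F_v - G_u/2 = -9/4, [vv,v] = G_v/2 = -149/16
Gamma^u_ij = (G*[ij,u] - F*[ij,v])/(EG - F^2), Gamma^v_ij = (E*[ij,v] - F*[ij,u])/(EG - F^2)


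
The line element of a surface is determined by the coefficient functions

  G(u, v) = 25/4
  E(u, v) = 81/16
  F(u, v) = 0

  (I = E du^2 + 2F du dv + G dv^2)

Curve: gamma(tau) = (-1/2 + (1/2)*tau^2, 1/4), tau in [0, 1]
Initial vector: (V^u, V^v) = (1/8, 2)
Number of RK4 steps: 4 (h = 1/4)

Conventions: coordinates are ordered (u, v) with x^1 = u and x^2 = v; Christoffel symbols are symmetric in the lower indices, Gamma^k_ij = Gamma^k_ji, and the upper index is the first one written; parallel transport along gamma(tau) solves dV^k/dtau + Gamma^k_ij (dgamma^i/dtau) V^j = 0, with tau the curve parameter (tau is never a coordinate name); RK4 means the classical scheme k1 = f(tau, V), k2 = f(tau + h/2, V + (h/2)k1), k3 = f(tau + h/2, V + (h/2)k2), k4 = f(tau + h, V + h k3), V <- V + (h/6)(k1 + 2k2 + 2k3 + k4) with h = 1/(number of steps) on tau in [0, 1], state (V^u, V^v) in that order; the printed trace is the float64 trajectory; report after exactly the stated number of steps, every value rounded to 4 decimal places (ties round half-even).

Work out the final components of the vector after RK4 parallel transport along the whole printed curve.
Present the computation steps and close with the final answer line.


gamma'(tau) = (tau, 0); f(tau, V)^k = -Gamma^k_ij(gamma(tau)) gamma'^i(tau) V^j; h = 1/4; intermediate values shown to 6 dp
curve data and Christoffel symbols at the stage parameters:
  tau = 0.000000: gamma = (-0.500000, 0.250000), gamma' = (0.000000, 0.000000); Gamma_uuu = 0.000000, Gamma_uuv = 0.000000, Gamma_uvv = 0.000000, Gamma_vuu = 0.000000, Gamma_vuv = 0.000000, Gamma_vvv = 0.000000
  tau = 0.125000: gamma = (-0.492188, 0.250000), gamma' = (0.125000, 0.000000); Gamma_uuu = 0.000000, Gamma_uuv = 0.000000, Gamma_uvv = 0.000000, Gamma_vuu = 0.000000, Gamma_vuv = 0.000000, Gamma_vvv = 0.000000
  tau = 0.250000: gamma = (-0.468750, 0.250000), gamma' = (0.250000, 0.000000); Gamma_uuu = 0.000000, Gamma_uuv = 0.000000, Gamma_uvv = 0.000000, Gamma_vuu = 0.000000, Gamma_vuv = 0.000000, Gamma_vvv = 0.000000
  tau = 0.375000: gamma = (-0.429688, 0.250000), gamma' = (0.375000, 0.000000); Gamma_uuu = 0.000000, Gamma_uuv = 0.000000, Gamma_uvv = 0.000000, Gamma_vuu = 0.000000, Gamma_vuv = 0.000000, Gamma_vvv = 0.000000
  tau = 0.500000: gamma = (-0.375000, 0.250000), gamma' = (0.500000, 0.000000); Gamma_uuu = 0.000000, Gamma_uuv = 0.000000, Gamma_uvv = 0.000000, Gamma_vuu = 0.000000, Gamma_vuv = 0.000000, Gamma_vvv = 0.000000
  tau = 0.625000: gamma = (-0.304688, 0.250000), gamma' = (0.625000, 0.000000); Gamma_uuu = 0.000000, Gamma_uuv = 0.000000, Gamma_uvv = 0.000000, Gamma_vuu = 0.000000, Gamma_vuv = 0.000000, Gamma_vvv = 0.000000
  tau = 0.750000: gamma = (-0.218750, 0.250000), gamma' = (0.750000, 0.000000); Gamma_uuu = 0.000000, Gamma_uuv = 0.000000, Gamma_uvv = 0.000000, Gamma_vuu = 0.000000, Gamma_vuv = 0.000000, Gamma_vvv = 0.000000
  tau = 0.875000: gamma = (-0.117188, 0.250000), gamma' = (0.875000, 0.000000); Gamma_uuu = 0.000000, Gamma_uuv = 0.000000, Gamma_uvv = 0.000000, Gamma_vuu = 0.000000, Gamma_vuv = 0.000000, Gamma_vvv = 0.000000
  tau = 1.000000: gamma = (0.000000, 0.250000), gamma' = (1.000000, 0.000000); Gamma_uuu = 0.000000, Gamma_uuv = 0.000000, Gamma_uvv = 0.000000, Gamma_vuu = 0.000000, Gamma_vuv = 0.000000, Gamma_vvv = 0.000000
step 0: V^u = 0.1250, V^v = 2.0000
step 1: k1 = (0.000000, 0.000000), k2 = (0.000000, 0.000000), k3 = (0.000000, 0.000000), k4 = (0.000000, 0.000000); V <- V + (h/6)(k1 + 2k2 + 2k3 + k4): V^u = 0.1250, V^v = 2.0000
step 2: k1 = (0.000000, 0.000000), k2 = (0.000000, 0.000000), k3 = (0.000000, 0.000000), k4 = (0.000000, 0.000000); V <- V + (h/6)(k1 + 2k2 + 2k3 + k4): V^u = 0.1250, V^v = 2.0000
step 3: k1 = (0.000000, 0.000000), k2 = (0.000000, 0.000000), k3 = (0.000000, 0.000000), k4 = (0.000000, 0.000000); V <- V + (h/6)(k1 + 2k2 + 2k3 + k4): V^u = 0.1250, V^v = 2.0000
step 4: k1 = (0.000000, 0.000000), k2 = (0.000000, 0.000000), k3 = (0.000000, 0.000000), k4 = (0.000000, 0.000000); V <- V + (h/6)(k1 + 2k2 + 2k3 + k4): V^u = 0.1250, V^v = 2.0000

Answer: V^u = 0.1250, V^v = 2.0000


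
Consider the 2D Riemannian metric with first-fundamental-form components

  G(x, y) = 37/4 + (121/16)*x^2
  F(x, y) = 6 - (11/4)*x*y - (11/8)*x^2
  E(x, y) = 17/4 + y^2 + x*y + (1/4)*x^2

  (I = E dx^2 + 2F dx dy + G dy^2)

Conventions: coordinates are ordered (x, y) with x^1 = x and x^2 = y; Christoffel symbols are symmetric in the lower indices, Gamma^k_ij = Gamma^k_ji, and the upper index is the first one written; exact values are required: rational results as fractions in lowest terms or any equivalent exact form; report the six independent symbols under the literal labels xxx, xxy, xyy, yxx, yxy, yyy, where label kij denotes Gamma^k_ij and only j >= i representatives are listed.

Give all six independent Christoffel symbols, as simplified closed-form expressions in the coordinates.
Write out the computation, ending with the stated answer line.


E = 17/4 + y^2 + x*y + (1/4)*x^2; F = 6 - (11/4)*x*y - (11/8)*x^2; G = 37/4 + (121/16)*x^2
Gamma^k_ij = (1/2) g^{kl} (d_i g_jl + d_j g_il - d_l g_ij), with g^inv = (1/(EG-F^2)) [[G, -F], [-F, E]]
first partials: E_x = y + (1/2)*x, E_y = 2*y + x, F_x = -(11/4)*y - (11/4)*x, F_y = -(11/4)*x, G_x = (121/8)*x, G_y = 0
D = EG - F^2 = 53/16 + (37/4)*y^2 + (169/4)*x*y + (3261/64)*x^2
expanded: Gamma^x_xx = (G E_x - 2F F_x + F E_y)/(2D), Gamma^x_xy = (G E_y - F G_x)/(2D), Gamma^x_yy = (2G F_y - G G_x - F G_y)/(2D), Gamma^y_xx = (2E F_x - E E_y - F E_x)/(2D), Gamma^y_xy = (E G_x - F E_y)/(2D), Gamma^y_yy = (E G_y - 2F F_y + F G_x)/(2D); substitute and cancel common factors

Answer: Gamma_xxx = (-165*x^3 - 660*x^2*y - 660*x*y^2 + 1396*x + 1736*y)/(3261*x^2 + 2704*x*y + 592*y^2 + 212), Gamma_xxy = (1815*x^3 + 3630*x^2*y - 5216*x + 1184*y)/(6522*x^2 + 5408*x*y + 1184*y^2 + 424), Gamma_xyy = (-19965*x^3 - 24420*x)/(13044*x^2 + 10816*x*y + 2368*y^2 + 848), Gamma_yxx = (-30*x^3 - 180*x^2*y - 360*x*y^2 - 980*x - 240*y^3 - 1212*y)/(3261*x^2 + 2704*x*y + 592*y^2 + 212), Gamma_yxy = (165*x^3 + 660*x^2*y + 660*x*y^2 + 1865*x - 384*y)/(3261*x^2 + 2704*x*y + 592*y^2 + 212), Gamma_yyy = (-1815*x^3 - 3630*x^2*y + 7920*x)/(6522*x^2 + 5408*x*y + 1184*y^2 + 424)


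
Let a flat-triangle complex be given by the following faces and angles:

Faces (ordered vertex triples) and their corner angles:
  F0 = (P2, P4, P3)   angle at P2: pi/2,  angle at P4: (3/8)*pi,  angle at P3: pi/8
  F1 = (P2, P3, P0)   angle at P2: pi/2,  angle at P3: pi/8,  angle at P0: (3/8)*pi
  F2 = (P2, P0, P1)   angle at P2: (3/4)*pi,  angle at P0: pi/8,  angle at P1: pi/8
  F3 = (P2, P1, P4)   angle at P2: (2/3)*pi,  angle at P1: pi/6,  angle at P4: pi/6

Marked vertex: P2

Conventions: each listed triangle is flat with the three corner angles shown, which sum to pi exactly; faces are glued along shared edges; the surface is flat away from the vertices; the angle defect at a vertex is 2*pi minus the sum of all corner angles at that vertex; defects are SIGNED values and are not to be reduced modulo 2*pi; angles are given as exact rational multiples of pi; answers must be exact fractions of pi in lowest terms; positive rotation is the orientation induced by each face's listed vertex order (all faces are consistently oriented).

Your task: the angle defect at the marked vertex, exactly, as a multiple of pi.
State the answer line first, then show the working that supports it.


Answer: defect(P2) = (-5/12)*pi

Sum of corner angles at P2: (29/12)*pi
defect = 2*pi - (29/12)*pi


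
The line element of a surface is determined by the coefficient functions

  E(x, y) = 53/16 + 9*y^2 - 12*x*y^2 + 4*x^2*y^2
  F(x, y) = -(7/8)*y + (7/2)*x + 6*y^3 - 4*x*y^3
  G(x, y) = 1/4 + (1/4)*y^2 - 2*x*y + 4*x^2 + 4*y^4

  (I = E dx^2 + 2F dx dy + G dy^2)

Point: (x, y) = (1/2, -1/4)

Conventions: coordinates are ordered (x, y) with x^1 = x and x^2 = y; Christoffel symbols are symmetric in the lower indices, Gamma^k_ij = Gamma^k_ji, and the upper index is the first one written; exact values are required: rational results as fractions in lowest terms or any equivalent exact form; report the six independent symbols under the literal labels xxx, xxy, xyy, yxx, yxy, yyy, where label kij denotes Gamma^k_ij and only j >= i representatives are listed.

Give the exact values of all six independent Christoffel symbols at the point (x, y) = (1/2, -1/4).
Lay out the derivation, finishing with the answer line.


E = 57/16, F = 61/32, G = 49/32 at the point
E_x = -1/2, E_y = -2, F_x = 57/16, F_y = -1/8, G_x = 9/2, G_y = -11/8
EG - F^2 = 1865/1024;  g^inv = (1024/1865) * [[49/32, -61/32], [-61/32, 57/16]]
first-kind symbols [ij,l] = (1/2)(d_i g_jl + d_j g_il - d_l g_ij): [xx,x] = E_x/2 = -1/4, [xx,y] = F_x - E_y/2 = 73/16, [xy,x] = E_y/2 = -1, [xy,y] = G_x/2 = 9/4, [yy,x] = F_y - G_x/2 = -19/8, [yy,y] = G_y/2 = -11/16
Gamma^x_ij = (G*[ij,x] - F*[ij,y])/(EG - F^2), Gamma^y_ij = (E*[ij,y] - F*[ij,x])/(EG - F^2)

Answer: Gamma_xxx = -9298/1865, Gamma_xxy = -1192/373, Gamma_xyy = -2382/1865, Gamma_yxx = 17132/1865, Gamma_yxy = 2032/373, Gamma_yyy = 2128/1865


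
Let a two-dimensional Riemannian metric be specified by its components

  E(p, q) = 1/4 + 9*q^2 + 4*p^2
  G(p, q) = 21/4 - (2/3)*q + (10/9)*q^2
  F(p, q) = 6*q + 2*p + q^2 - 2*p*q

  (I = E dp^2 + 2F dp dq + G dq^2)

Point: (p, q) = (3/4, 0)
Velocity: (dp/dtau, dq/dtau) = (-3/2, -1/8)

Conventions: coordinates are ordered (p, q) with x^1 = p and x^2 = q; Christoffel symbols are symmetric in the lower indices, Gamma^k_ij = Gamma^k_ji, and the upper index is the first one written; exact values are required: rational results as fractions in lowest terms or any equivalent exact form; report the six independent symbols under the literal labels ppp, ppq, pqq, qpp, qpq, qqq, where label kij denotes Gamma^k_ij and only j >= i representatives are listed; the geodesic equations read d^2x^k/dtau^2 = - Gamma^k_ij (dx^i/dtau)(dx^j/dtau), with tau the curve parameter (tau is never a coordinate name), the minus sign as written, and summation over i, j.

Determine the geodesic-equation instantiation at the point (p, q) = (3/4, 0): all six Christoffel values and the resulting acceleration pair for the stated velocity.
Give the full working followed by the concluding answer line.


E = 5/2, F = 3/2, G = 21/4 at the point
E_p = 6, E_q = 0, F_p = 2, F_q = 9/2, G_p = 0, G_q = -2/3
EG - F^2 = 87/8;  g^inv = (8/87) * [[21/4, -3/2], [-3/2, 5/2]]
first-kind symbols [ij,l] = (1/2)(d_i g_jl + d_j g_il - d_l g_ij): [pp,p] = E_p/2 = 3, [pp,q] = F_p - E_q/2 = 2, [pq,p] = E_q/2 = 0, [pq,q] = G_p/2 = 0, [qq,p] = F_q - G_p/2 = 9/2, [qq,q] = G_q/2 = -1/3
Gamma^p_ij = (G*[ij,p] - F*[ij,q])/(EG - F^2), Gamma^q_ij = (E*[ij,q] - F*[ij,p])/(EG - F^2)
Gamma_ppp = 34/29, Gamma_ppq = 0, Gamma_pqq = 193/87, Gamma_qpp = 4/87, Gamma_qpq = 0, Gamma_qqq = -182/261
d^2p/dtau^2 = -(Gamma_ppp*(-3/2)^2 + 2*Gamma_ppq*(-3/2)*(-1/8) + Gamma_pqq*(-1/8)^2) = -14881/5568
d^2q/dtau^2 = -(Gamma_qpp*(-3/2)^2 + 2*Gamma_qpq*(-3/2)*(-1/8) + Gamma_qqq*(-1/8)^2) = -773/8352

Answer: Gamma_ppp = 34/29, Gamma_ppq = 0, Gamma_pqq = 193/87, Gamma_qpp = 4/87, Gamma_qpq = 0, Gamma_qqq = -182/261; accelerations (d^2p/dtau^2, d^2q/dtau^2) = (-14881/5568, -773/8352)


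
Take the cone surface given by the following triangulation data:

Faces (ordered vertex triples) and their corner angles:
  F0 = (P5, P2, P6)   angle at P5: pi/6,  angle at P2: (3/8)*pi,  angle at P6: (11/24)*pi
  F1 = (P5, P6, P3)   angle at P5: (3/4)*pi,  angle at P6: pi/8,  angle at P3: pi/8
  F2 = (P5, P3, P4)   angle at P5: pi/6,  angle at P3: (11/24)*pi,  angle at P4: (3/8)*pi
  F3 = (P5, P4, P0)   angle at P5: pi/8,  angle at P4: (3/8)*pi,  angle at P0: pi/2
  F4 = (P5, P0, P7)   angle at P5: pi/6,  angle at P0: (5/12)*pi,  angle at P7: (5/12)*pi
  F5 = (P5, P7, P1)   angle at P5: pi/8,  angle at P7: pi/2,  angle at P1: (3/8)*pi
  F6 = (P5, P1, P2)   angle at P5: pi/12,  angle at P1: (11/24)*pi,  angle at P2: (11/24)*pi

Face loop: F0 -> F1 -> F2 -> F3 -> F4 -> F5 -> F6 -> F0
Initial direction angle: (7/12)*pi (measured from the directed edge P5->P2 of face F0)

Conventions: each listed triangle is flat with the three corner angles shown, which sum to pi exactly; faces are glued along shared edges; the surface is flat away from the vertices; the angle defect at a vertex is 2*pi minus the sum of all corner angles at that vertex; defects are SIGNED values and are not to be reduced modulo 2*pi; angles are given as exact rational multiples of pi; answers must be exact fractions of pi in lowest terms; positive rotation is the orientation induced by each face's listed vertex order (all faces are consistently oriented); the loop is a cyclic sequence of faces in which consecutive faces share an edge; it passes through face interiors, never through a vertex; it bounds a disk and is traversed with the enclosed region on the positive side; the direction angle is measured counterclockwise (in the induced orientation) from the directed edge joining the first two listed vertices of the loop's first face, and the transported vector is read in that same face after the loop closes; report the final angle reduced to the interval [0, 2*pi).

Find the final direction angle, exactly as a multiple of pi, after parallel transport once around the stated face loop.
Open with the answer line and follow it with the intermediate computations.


Answer: final direction angle = pi

enclosed vertex P5: corner angles sum to (19/12)*pi, defect = 2*pi - (19/12)*pi = (5/12)*pi
final direction = starting direction + enclosed defect total, reduced mod 2*pi (induced orientation)
final angle = (7/12)*pi + (5/12)*pi = pi (mod 2*pi)


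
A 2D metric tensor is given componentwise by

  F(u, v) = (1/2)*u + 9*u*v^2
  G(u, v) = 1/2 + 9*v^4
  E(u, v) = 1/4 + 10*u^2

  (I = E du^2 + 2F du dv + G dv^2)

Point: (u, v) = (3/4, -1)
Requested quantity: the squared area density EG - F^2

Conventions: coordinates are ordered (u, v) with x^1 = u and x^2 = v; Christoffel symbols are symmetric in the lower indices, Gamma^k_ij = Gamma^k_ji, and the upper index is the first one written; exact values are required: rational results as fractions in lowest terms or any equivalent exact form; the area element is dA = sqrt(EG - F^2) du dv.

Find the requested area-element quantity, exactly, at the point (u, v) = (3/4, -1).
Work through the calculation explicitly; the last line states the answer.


E = 47/8, F = 57/8, G = 19/2; EG - F^2 = 323/64

Answer: EG - F^2 = 323/64


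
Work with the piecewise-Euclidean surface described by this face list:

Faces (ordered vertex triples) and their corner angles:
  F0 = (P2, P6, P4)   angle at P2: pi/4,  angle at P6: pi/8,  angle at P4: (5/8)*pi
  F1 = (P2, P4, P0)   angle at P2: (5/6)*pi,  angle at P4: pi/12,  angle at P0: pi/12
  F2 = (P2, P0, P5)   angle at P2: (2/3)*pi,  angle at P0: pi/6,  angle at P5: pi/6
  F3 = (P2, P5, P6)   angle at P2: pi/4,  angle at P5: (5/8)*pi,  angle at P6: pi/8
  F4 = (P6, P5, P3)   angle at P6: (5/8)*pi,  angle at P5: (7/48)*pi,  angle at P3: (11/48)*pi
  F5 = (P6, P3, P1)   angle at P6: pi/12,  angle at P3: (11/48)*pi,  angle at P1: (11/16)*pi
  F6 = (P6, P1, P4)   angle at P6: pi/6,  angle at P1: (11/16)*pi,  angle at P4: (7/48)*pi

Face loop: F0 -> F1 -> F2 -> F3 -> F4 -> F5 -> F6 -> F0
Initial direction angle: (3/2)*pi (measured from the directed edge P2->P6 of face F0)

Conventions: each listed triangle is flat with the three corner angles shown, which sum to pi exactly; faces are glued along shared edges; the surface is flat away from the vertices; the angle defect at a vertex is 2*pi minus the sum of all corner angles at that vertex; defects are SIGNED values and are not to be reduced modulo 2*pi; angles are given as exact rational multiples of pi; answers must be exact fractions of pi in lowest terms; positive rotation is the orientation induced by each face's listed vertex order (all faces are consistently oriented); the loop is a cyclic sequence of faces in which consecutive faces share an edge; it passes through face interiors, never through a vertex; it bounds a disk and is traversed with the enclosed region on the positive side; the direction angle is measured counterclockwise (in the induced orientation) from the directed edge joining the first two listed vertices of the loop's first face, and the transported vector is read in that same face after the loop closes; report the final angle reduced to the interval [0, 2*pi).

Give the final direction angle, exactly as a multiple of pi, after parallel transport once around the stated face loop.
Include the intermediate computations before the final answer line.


enclosed vertex P2: corner angles sum to 2*pi, defect = 2*pi - 2*pi = 0
enclosed vertex P6: corner angles sum to (9/8)*pi, defect = 2*pi - (9/8)*pi = (7/8)*pi
transport around the loop rotates by the sum of enclosed defects; add to the initial angle mod 2*pi
final angle = (3/2)*pi + (7/8)*pi = (3/8)*pi (mod 2*pi)

Answer: final direction angle = (3/8)*pi
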